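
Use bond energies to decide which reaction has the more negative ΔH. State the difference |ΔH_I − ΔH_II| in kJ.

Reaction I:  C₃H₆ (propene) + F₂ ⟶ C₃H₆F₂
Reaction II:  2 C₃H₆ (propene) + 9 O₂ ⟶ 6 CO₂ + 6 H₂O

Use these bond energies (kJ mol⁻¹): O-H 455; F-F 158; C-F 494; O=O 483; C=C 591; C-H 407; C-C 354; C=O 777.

Reaction II, by 3070 kJ

Reaction I:
  Bonds broken (reactants):
    C-C: 1 × 354 = 354
    C-H: 6 × 407 = 2442
    C=C: 1 × 591 = 591
    F-F: 1 × 158 = 158
    Σ(broken) = 3545 kJ
  Bonds formed (products):
    C-C: 2 × 354 = 708
    C-F: 2 × 494 = 988
    C-H: 6 × 407 = 2442
    Σ(formed) = 4138 kJ
  ΔH_I = 3545 − 4138 = −593 kJ
Reaction II:
  Bonds broken (reactants):
    C-C: 2 × 354 = 708
    C-H: 12 × 407 = 4884
    C=C: 2 × 591 = 1182
    O=O: 9 × 483 = 4347
    Σ(broken) = 11121 kJ
  Bonds formed (products):
    C=O: 12 × 777 = 9324
    O-H: 12 × 455 = 5460
    Σ(formed) = 14784 kJ
  ΔH_II = 11121 − 14784 = −3663 kJ
ΔH_I − ΔH_II = +3070 kJ, so reaction II has the more negative ΔH; |ΔH_I − ΔH_II| = 3070 kJ.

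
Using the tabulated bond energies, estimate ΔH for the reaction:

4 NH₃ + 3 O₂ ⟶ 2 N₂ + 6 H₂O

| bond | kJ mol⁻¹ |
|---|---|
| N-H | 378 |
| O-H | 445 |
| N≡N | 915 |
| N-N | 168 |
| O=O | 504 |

ΔH ≈ −1122 kJ

Bonds broken (reactants):
  N-H: 12 × 378 = 4536
  O=O: 3 × 504 = 1512
  Σ(broken) = 6048 kJ
Bonds formed (products):
  N≡N: 2 × 915 = 1830
  O-H: 12 × 445 = 5340
  Σ(formed) = 7170 kJ
ΔH = Σ(broken) − Σ(formed) = 6048 − 7170 = −1122 kJ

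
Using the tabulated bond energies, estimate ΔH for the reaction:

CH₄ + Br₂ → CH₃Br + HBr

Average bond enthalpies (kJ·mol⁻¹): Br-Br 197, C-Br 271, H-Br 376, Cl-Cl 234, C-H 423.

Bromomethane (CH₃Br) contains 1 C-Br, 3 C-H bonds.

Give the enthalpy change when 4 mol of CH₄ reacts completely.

Bonds broken (reactants):
  Br-Br: 1 × 197 = 197
  C-H: 4 × 423 = 1692
  Σ(broken) = 1889 kJ
Bonds formed (products):
  C-Br: 1 × 271 = 271
  C-H: 3 × 423 = 1269
  H-Br: 1 × 376 = 376
  Σ(formed) = 1916 kJ
ΔH = Σ(broken) − Σ(formed) = 1889 − 1916 = −27 kJ
For 4× the reaction as written: 4 × (−27) = −108 kJ

ΔH = −108 kJ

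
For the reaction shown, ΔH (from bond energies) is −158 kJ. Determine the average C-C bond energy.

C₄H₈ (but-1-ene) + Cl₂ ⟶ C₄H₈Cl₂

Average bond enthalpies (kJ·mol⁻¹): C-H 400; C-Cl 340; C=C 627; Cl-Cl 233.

Let D be the C-C bond energy.
Σ(broken) = 2×D + 8×400 + 1×627 + 1×233 = 4060 + 2D
Σ(formed) = 3×D + 2×340 + 8×400 = 3880 + 3D
ΔH = Σ(broken) − Σ(formed) = (4060 + 2D) − (3880 + 3D) = +180 − D
Setting this equal to −158 kJ gives D = 338 kJ/mol.

D(C-C) ≈ 338 kJ/mol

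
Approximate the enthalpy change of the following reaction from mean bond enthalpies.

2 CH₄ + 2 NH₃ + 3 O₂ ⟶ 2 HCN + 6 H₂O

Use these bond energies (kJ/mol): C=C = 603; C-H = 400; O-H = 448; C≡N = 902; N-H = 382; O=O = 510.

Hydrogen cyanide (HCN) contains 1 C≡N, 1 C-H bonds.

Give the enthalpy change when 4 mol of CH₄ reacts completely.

Bonds broken (reactants):
  C-H: 8 × 400 = 3200
  N-H: 6 × 382 = 2292
  O=O: 3 × 510 = 1530
  Σ(broken) = 7022 kJ
Bonds formed (products):
  C≡N: 2 × 902 = 1804
  C-H: 2 × 400 = 800
  O-H: 12 × 448 = 5376
  Σ(formed) = 7980 kJ
ΔH = Σ(broken) − Σ(formed) = 7022 − 7980 = −958 kJ
For 2× the reaction as written: 2 × (−958) = −1916 kJ

ΔH = −1916 kJ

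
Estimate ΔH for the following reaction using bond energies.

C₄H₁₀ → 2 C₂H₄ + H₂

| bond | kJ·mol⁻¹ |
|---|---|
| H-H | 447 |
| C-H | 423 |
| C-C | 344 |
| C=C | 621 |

Bonds broken (reactants):
  C-C: 3 × 344 = 1032
  C-H: 10 × 423 = 4230
  Σ(broken) = 5262 kJ
Bonds formed (products):
  C-H: 8 × 423 = 3384
  C=C: 2 × 621 = 1242
  H-H: 1 × 447 = 447
  Σ(formed) = 5073 kJ
ΔH = Σ(broken) − Σ(formed) = 5262 − 5073 = +189 kJ

ΔH ≈ +189 kJ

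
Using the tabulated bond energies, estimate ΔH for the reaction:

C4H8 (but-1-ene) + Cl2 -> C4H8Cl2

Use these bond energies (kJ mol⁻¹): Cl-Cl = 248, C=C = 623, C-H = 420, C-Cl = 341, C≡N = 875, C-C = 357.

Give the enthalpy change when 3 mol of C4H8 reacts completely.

Bonds broken (reactants):
  C-C: 2 × 357 = 714
  C-H: 8 × 420 = 3360
  C=C: 1 × 623 = 623
  Cl-Cl: 1 × 248 = 248
  Σ(broken) = 4945 kJ
Bonds formed (products):
  C-C: 3 × 357 = 1071
  C-Cl: 2 × 341 = 682
  C-H: 8 × 420 = 3360
  Σ(formed) = 5113 kJ
ΔH = Σ(broken) − Σ(formed) = 4945 − 5113 = −168 kJ
For 3× the reaction as written: 3 × (−168) = −504 kJ

ΔH = −504 kJ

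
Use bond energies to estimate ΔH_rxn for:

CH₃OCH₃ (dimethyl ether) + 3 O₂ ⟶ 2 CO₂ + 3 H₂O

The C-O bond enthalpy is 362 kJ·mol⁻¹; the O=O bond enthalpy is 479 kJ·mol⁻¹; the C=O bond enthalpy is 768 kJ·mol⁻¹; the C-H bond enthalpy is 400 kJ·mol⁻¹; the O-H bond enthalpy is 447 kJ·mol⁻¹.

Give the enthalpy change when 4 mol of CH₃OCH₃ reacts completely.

ΔH = −4772 kJ

Bonds broken (reactants):
  C-H: 6 × 400 = 2400
  C-O: 2 × 362 = 724
  O=O: 3 × 479 = 1437
  Σ(broken) = 4561 kJ
Bonds formed (products):
  C=O: 4 × 768 = 3072
  O-H: 6 × 447 = 2682
  Σ(formed) = 5754 kJ
ΔH = Σ(broken) − Σ(formed) = 4561 − 5754 = −1193 kJ
For 4× the reaction as written: 4 × (−1193) = −4772 kJ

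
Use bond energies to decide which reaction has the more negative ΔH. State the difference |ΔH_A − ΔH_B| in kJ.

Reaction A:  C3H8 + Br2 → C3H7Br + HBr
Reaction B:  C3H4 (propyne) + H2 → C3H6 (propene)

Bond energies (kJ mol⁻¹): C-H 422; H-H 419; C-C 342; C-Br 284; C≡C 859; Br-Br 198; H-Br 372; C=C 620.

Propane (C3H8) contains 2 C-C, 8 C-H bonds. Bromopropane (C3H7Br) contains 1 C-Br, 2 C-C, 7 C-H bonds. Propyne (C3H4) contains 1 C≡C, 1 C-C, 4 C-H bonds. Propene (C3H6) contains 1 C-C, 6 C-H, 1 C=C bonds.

Reaction A:
  Bonds broken (reactants):
    Br-Br: 1 × 198 = 198
    C-C: 2 × 342 = 684
    C-H: 8 × 422 = 3376
    Σ(broken) = 4258 kJ
  Bonds formed (products):
    C-Br: 1 × 284 = 284
    C-C: 2 × 342 = 684
    C-H: 7 × 422 = 2954
    H-Br: 1 × 372 = 372
    Σ(formed) = 4294 kJ
  ΔH_A = 4258 − 4294 = −36 kJ
Reaction B:
  Bonds broken (reactants):
    C≡C: 1 × 859 = 859
    C-C: 1 × 342 = 342
    C-H: 4 × 422 = 1688
    H-H: 1 × 419 = 419
    Σ(broken) = 3308 kJ
  Bonds formed (products):
    C-C: 1 × 342 = 342
    C-H: 6 × 422 = 2532
    C=C: 1 × 620 = 620
    Σ(formed) = 3494 kJ
  ΔH_B = 3308 − 3494 = −186 kJ
ΔH_A − ΔH_B = +150 kJ, so reaction B has the more negative ΔH; |ΔH_A − ΔH_B| = 150 kJ.

Reaction B, by 150 kJ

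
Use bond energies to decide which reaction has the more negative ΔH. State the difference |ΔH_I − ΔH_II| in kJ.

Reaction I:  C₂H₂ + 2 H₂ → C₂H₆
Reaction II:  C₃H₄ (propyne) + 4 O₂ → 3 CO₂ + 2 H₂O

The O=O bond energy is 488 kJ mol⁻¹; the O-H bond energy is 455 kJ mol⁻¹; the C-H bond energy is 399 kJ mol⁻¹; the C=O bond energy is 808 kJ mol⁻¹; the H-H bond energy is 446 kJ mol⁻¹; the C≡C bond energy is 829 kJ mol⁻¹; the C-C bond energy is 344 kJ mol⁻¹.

Reaction I:
  Bonds broken (reactants):
    C≡C: 1 × 829 = 829
    C-H: 2 × 399 = 798
    H-H: 2 × 446 = 892
    Σ(broken) = 2519 kJ
  Bonds formed (products):
    C-C: 1 × 344 = 344
    C-H: 6 × 399 = 2394
    Σ(formed) = 2738 kJ
  ΔH_I = 2519 − 2738 = −219 kJ
Reaction II:
  Bonds broken (reactants):
    C≡C: 1 × 829 = 829
    C-C: 1 × 344 = 344
    C-H: 4 × 399 = 1596
    O=O: 4 × 488 = 1952
    Σ(broken) = 4721 kJ
  Bonds formed (products):
    C=O: 6 × 808 = 4848
    O-H: 4 × 455 = 1820
    Σ(formed) = 6668 kJ
  ΔH_II = 4721 − 6668 = −1947 kJ
ΔH_I − ΔH_II = +1728 kJ, so reaction II has the more negative ΔH; |ΔH_I − ΔH_II| = 1728 kJ.

Reaction II, by 1728 kJ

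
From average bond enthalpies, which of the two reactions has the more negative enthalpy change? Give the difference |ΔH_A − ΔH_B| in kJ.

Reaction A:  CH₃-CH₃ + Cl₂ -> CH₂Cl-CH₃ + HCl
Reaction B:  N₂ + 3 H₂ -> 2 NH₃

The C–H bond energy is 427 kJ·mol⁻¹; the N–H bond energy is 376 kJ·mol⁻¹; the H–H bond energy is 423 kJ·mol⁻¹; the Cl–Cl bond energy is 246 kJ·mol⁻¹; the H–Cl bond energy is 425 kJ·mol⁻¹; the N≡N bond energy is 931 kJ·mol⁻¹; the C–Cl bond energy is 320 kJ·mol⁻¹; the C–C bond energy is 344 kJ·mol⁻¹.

Reaction A, by 16 kJ

Reaction A:
  Bonds broken (reactants):
    C–C: 1 × 344 = 344
    C–H: 6 × 427 = 2562
    Cl–Cl: 1 × 246 = 246
    Σ(broken) = 3152 kJ
  Bonds formed (products):
    C–C: 1 × 344 = 344
    C–Cl: 1 × 320 = 320
    C–H: 5 × 427 = 2135
    H–Cl: 1 × 425 = 425
    Σ(formed) = 3224 kJ
  ΔH_A = 3152 − 3224 = −72 kJ
Reaction B:
  Bonds broken (reactants):
    H–H: 3 × 423 = 1269
    N≡N: 1 × 931 = 931
    Σ(broken) = 2200 kJ
  Bonds formed (products):
    N–H: 6 × 376 = 2256
    Σ(formed) = 2256 kJ
  ΔH_B = 2200 − 2256 = −56 kJ
ΔH_A − ΔH_B = −16 kJ, so reaction A has the more negative ΔH; |ΔH_A − ΔH_B| = 16 kJ.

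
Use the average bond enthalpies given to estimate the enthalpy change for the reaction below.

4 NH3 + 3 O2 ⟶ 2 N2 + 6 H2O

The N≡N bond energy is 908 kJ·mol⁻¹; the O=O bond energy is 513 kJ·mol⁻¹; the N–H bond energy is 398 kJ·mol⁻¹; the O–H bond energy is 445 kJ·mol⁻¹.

ΔH ≈ −841 kJ

Bonds broken (reactants):
  N–H: 12 × 398 = 4776
  O=O: 3 × 513 = 1539
  Σ(broken) = 6315 kJ
Bonds formed (products):
  N≡N: 2 × 908 = 1816
  O–H: 12 × 445 = 5340
  Σ(formed) = 7156 kJ
ΔH = Σ(broken) − Σ(formed) = 6315 − 7156 = −841 kJ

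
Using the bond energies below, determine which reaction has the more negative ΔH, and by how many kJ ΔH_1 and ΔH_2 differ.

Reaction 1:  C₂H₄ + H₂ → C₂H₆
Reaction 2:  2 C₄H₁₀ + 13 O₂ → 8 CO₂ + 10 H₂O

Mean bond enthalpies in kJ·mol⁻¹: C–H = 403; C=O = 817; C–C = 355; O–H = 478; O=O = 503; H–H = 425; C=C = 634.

Reaction 2, by 5801 kJ

Reaction 1:
  Bonds broken (reactants):
    C–H: 4 × 403 = 1612
    C=C: 1 × 634 = 634
    H–H: 1 × 425 = 425
    Σ(broken) = 2671 kJ
  Bonds formed (products):
    C–C: 1 × 355 = 355
    C–H: 6 × 403 = 2418
    Σ(formed) = 2773 kJ
  ΔH_1 = 2671 − 2773 = −102 kJ
Reaction 2:
  Bonds broken (reactants):
    C–C: 6 × 355 = 2130
    C–H: 20 × 403 = 8060
    O=O: 13 × 503 = 6539
    Σ(broken) = 16729 kJ
  Bonds formed (products):
    C=O: 16 × 817 = 13072
    O–H: 20 × 478 = 9560
    Σ(formed) = 22632 kJ
  ΔH_2 = 16729 − 22632 = −5903 kJ
ΔH_1 − ΔH_2 = +5801 kJ, so reaction 2 has the more negative ΔH; |ΔH_1 − ΔH_2| = 5801 kJ.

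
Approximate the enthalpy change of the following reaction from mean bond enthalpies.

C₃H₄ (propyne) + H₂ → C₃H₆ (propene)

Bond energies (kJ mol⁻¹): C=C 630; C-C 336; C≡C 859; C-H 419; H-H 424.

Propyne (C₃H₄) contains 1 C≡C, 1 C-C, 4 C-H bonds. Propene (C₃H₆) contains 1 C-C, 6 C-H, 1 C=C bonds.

Bonds broken (reactants):
  C≡C: 1 × 859 = 859
  C-C: 1 × 336 = 336
  C-H: 4 × 419 = 1676
  H-H: 1 × 424 = 424
  Σ(broken) = 3295 kJ
Bonds formed (products):
  C-C: 1 × 336 = 336
  C-H: 6 × 419 = 2514
  C=C: 1 × 630 = 630
  Σ(formed) = 3480 kJ
ΔH = Σ(broken) − Σ(formed) = 3295 − 3480 = −185 kJ

ΔH ≈ −185 kJ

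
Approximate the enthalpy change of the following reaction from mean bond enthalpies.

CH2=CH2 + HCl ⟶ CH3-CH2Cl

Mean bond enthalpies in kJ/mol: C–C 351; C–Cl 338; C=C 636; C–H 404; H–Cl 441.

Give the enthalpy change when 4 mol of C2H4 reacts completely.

ΔH = −64 kJ

Bonds broken (reactants):
  C–H: 4 × 404 = 1616
  C=C: 1 × 636 = 636
  H–Cl: 1 × 441 = 441
  Σ(broken) = 2693 kJ
Bonds formed (products):
  C–C: 1 × 351 = 351
  C–Cl: 1 × 338 = 338
  C–H: 5 × 404 = 2020
  Σ(formed) = 2709 kJ
ΔH = Σ(broken) − Σ(formed) = 2693 − 2709 = −16 kJ
For 4× the reaction as written: 4 × (−16) = −64 kJ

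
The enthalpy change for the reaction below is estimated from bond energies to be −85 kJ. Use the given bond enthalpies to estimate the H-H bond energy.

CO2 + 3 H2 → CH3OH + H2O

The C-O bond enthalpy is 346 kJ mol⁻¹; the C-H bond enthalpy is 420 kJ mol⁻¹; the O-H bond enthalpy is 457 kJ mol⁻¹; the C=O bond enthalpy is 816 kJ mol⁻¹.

D(H-H) ≈ 420 kJ/mol

Let D be the H-H bond energy.
Σ(broken) = 2×816 + 3×D = 1632 + 3D
Σ(formed) = 3×420 + 1×346 + 3×457 = 2977
ΔH = Σ(broken) − Σ(formed) = (1632 + 3D) − (2977) = −1345 + 3D
Setting this equal to −85 kJ gives 3D = 1260, so D = 420 kJ/mol.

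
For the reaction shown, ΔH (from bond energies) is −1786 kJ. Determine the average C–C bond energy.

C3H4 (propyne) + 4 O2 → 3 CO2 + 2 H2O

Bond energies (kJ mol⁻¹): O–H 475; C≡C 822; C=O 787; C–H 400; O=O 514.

D(C–C) ≈ 358 kJ/mol

Let D be the C–C bond energy.
Σ(broken) = 1×822 + 1×D + 4×400 + 4×514 = 4478 + D
Σ(formed) = 6×787 + 4×475 = 6622
ΔH = Σ(broken) − Σ(formed) = (4478 + D) − (6622) = −2144 + D
Setting this equal to −1786 kJ gives D = 358 kJ/mol.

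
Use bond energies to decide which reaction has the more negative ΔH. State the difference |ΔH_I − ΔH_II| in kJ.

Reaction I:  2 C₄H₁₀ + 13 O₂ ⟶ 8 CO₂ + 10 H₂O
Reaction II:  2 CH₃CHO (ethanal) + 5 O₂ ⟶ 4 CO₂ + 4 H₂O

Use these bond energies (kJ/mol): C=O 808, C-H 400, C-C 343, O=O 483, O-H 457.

Reaction I, by 3528 kJ

Reaction I:
  Bonds broken (reactants):
    C-C: 6 × 343 = 2058
    C-H: 20 × 400 = 8000
    O=O: 13 × 483 = 6279
    Σ(broken) = 16337 kJ
  Bonds formed (products):
    C=O: 16 × 808 = 12928
    O-H: 20 × 457 = 9140
    Σ(formed) = 22068 kJ
  ΔH_I = 16337 − 22068 = −5731 kJ
Reaction II:
  Bonds broken (reactants):
    C-C: 2 × 343 = 686
    C-H: 8 × 400 = 3200
    C=O: 2 × 808 = 1616
    O=O: 5 × 483 = 2415
    Σ(broken) = 7917 kJ
  Bonds formed (products):
    C=O: 8 × 808 = 6464
    O-H: 8 × 457 = 3656
    Σ(formed) = 10120 kJ
  ΔH_II = 7917 − 10120 = −2203 kJ
ΔH_I − ΔH_II = −3528 kJ, so reaction I has the more negative ΔH; |ΔH_I − ΔH_II| = 3528 kJ.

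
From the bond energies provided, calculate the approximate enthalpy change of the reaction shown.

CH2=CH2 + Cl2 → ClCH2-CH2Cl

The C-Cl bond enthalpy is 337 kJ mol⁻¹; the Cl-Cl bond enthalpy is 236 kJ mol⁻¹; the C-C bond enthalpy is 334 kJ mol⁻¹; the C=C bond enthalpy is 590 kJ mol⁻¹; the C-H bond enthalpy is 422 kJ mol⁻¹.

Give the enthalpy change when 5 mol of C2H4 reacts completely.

ΔH = −910 kJ

Bonds broken (reactants):
  C-H: 4 × 422 = 1688
  C=C: 1 × 590 = 590
  Cl-Cl: 1 × 236 = 236
  Σ(broken) = 2514 kJ
Bonds formed (products):
  C-C: 1 × 334 = 334
  C-Cl: 2 × 337 = 674
  C-H: 4 × 422 = 1688
  Σ(formed) = 2696 kJ
ΔH = Σ(broken) − Σ(formed) = 2514 − 2696 = −182 kJ
For 5× the reaction as written: 5 × (−182) = −910 kJ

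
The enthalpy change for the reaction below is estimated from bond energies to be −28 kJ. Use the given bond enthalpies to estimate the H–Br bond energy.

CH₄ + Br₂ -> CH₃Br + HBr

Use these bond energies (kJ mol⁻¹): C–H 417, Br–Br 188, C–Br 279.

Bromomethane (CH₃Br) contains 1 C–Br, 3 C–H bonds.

Let D be the H–Br bond energy.
Σ(broken) = 1×188 + 4×417 = 1856
Σ(formed) = 1×279 + 3×417 + 1×D = 1530 + D
ΔH = Σ(broken) − Σ(formed) = (1856) − (1530 + D) = +326 − D
Setting this equal to −28 kJ gives D = 354 kJ/mol.

D(H–Br) ≈ 354 kJ/mol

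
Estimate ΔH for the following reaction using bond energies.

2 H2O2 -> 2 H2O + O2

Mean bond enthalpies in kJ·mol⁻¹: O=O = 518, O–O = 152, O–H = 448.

ΔH ≈ −214 kJ

Bonds broken (reactants):
  O–H: 4 × 448 = 1792
  O–O: 2 × 152 = 304
  Σ(broken) = 2096 kJ
Bonds formed (products):
  O–H: 4 × 448 = 1792
  O=O: 1 × 518 = 518
  Σ(formed) = 2310 kJ
ΔH = Σ(broken) − Σ(formed) = 2096 − 2310 = −214 kJ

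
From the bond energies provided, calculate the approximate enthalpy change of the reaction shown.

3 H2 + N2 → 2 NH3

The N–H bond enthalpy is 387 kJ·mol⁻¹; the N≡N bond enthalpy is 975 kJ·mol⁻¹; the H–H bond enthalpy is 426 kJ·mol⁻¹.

ΔH ≈ −69 kJ

Bonds broken (reactants):
  H–H: 3 × 426 = 1278
  N≡N: 1 × 975 = 975
  Σ(broken) = 2253 kJ
Bonds formed (products):
  N–H: 6 × 387 = 2322
  Σ(formed) = 2322 kJ
ΔH = Σ(broken) − Σ(formed) = 2253 − 2322 = −69 kJ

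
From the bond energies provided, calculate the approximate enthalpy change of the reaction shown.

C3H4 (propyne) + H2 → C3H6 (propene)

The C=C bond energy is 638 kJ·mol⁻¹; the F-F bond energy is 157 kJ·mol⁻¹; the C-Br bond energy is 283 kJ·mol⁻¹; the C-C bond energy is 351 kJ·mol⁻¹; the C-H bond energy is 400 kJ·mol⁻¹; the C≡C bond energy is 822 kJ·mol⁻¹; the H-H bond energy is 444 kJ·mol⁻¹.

Bonds broken (reactants):
  C≡C: 1 × 822 = 822
  C-C: 1 × 351 = 351
  C-H: 4 × 400 = 1600
  H-H: 1 × 444 = 444
  Σ(broken) = 3217 kJ
Bonds formed (products):
  C-C: 1 × 351 = 351
  C-H: 6 × 400 = 2400
  C=C: 1 × 638 = 638
  Σ(formed) = 3389 kJ
ΔH = Σ(broken) − Σ(formed) = 3217 − 3389 = −172 kJ

ΔH ≈ −172 kJ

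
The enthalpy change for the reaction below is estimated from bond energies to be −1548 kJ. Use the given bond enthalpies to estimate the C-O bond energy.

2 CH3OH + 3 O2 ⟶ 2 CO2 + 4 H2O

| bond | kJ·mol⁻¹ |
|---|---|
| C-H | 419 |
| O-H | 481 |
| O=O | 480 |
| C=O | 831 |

D(C-O) ≈ 354 kJ/mol

Let D be the C-O bond energy.
Σ(broken) = 6×419 + 2×D + 2×481 + 3×480 = 4916 + 2D
Σ(formed) = 4×831 + 8×481 = 7172
ΔH = Σ(broken) − Σ(formed) = (4916 + 2D) − (7172) = −2256 + 2D
Setting this equal to −1548 kJ gives 2D = 708, so D = 354 kJ/mol.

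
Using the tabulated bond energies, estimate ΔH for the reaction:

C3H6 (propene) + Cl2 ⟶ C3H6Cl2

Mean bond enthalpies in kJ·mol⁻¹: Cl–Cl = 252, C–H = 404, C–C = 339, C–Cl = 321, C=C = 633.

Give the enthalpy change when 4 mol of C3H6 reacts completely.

Bonds broken (reactants):
  C–C: 1 × 339 = 339
  C–H: 6 × 404 = 2424
  C=C: 1 × 633 = 633
  Cl–Cl: 1 × 252 = 252
  Σ(broken) = 3648 kJ
Bonds formed (products):
  C–C: 2 × 339 = 678
  C–Cl: 2 × 321 = 642
  C–H: 6 × 404 = 2424
  Σ(formed) = 3744 kJ
ΔH = Σ(broken) − Σ(formed) = 3648 − 3744 = −96 kJ
For 4× the reaction as written: 4 × (−96) = −384 kJ

ΔH = −384 kJ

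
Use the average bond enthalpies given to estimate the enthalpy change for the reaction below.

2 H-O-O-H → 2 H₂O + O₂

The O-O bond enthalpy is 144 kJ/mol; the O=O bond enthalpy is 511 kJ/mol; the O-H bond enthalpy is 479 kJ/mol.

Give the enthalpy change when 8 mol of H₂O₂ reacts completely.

Bonds broken (reactants):
  O-H: 4 × 479 = 1916
  O-O: 2 × 144 = 288
  Σ(broken) = 2204 kJ
Bonds formed (products):
  O-H: 4 × 479 = 1916
  O=O: 1 × 511 = 511
  Σ(formed) = 2427 kJ
ΔH = Σ(broken) − Σ(formed) = 2204 − 2427 = −223 kJ
For 4× the reaction as written: 4 × (−223) = −892 kJ

ΔH = −892 kJ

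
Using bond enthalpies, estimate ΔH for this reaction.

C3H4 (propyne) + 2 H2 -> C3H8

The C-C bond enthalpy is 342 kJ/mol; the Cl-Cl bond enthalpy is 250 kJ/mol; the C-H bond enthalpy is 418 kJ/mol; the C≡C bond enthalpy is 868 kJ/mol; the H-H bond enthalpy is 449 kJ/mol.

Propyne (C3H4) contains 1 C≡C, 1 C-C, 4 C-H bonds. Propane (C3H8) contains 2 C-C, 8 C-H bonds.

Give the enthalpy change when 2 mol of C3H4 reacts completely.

Bonds broken (reactants):
  C≡C: 1 × 868 = 868
  C-C: 1 × 342 = 342
  C-H: 4 × 418 = 1672
  H-H: 2 × 449 = 898
  Σ(broken) = 3780 kJ
Bonds formed (products):
  C-C: 2 × 342 = 684
  C-H: 8 × 418 = 3344
  Σ(formed) = 4028 kJ
ΔH = Σ(broken) − Σ(formed) = 3780 − 4028 = −248 kJ
For 2× the reaction as written: 2 × (−248) = −496 kJ

ΔH = −496 kJ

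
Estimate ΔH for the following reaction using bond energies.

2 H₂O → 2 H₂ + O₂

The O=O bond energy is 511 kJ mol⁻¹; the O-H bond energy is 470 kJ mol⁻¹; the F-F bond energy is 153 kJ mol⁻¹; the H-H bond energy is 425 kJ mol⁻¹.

ΔH ≈ +519 kJ

Bonds broken (reactants):
  O-H: 4 × 470 = 1880
  Σ(broken) = 1880 kJ
Bonds formed (products):
  H-H: 2 × 425 = 850
  O=O: 1 × 511 = 511
  Σ(formed) = 1361 kJ
ΔH = Σ(broken) − Σ(formed) = 1880 − 1361 = +519 kJ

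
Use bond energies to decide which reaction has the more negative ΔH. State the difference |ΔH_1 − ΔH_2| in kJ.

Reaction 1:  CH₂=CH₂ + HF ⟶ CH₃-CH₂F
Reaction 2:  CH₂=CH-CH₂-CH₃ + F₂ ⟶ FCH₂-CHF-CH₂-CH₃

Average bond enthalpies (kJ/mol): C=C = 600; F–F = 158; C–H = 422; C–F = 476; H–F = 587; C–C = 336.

Reaction 1:
  Bonds broken (reactants):
    C–H: 4 × 422 = 1688
    C=C: 1 × 600 = 600
    H–F: 1 × 587 = 587
    Σ(broken) = 2875 kJ
  Bonds formed (products):
    C–C: 1 × 336 = 336
    C–F: 1 × 476 = 476
    C–H: 5 × 422 = 2110
    Σ(formed) = 2922 kJ
  ΔH_1 = 2875 − 2922 = −47 kJ
Reaction 2:
  Bonds broken (reactants):
    C–C: 2 × 336 = 672
    C–H: 8 × 422 = 3376
    C=C: 1 × 600 = 600
    F–F: 1 × 158 = 158
    Σ(broken) = 4806 kJ
  Bonds formed (products):
    C–C: 3 × 336 = 1008
    C–F: 2 × 476 = 952
    C–H: 8 × 422 = 3376
    Σ(formed) = 5336 kJ
  ΔH_2 = 4806 − 5336 = −530 kJ
ΔH_1 − ΔH_2 = +483 kJ, so reaction 2 has the more negative ΔH; |ΔH_1 − ΔH_2| = 483 kJ.

Reaction 2, by 483 kJ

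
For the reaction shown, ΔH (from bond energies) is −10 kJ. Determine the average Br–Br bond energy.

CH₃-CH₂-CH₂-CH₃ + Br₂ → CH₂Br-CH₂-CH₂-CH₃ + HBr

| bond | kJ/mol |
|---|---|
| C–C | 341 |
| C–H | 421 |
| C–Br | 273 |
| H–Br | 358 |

D(Br–Br) ≈ 200 kJ/mol

Let D be the Br–Br bond energy.
Σ(broken) = 1×D + 3×341 + 10×421 = 5233 + D
Σ(formed) = 1×273 + 3×341 + 9×421 + 1×358 = 5443
ΔH = Σ(broken) − Σ(formed) = (5233 + D) − (5443) = −210 + D
Setting this equal to −10 kJ gives D = 200 kJ/mol.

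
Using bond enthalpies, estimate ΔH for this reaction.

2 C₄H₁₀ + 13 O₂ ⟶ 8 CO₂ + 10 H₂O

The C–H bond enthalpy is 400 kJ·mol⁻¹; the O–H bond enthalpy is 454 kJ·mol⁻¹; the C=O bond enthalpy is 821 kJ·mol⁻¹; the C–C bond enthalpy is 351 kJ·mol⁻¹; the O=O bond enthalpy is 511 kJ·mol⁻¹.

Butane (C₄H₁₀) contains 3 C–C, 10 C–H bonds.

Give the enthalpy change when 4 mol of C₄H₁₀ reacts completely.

ΔH = −10934 kJ

Bonds broken (reactants):
  C–C: 6 × 351 = 2106
  C–H: 20 × 400 = 8000
  O=O: 13 × 511 = 6643
  Σ(broken) = 16749 kJ
Bonds formed (products):
  C=O: 16 × 821 = 13136
  O–H: 20 × 454 = 9080
  Σ(formed) = 22216 kJ
ΔH = Σ(broken) − Σ(formed) = 16749 − 22216 = −5467 kJ
For 2× the reaction as written: 2 × (−5467) = −10934 kJ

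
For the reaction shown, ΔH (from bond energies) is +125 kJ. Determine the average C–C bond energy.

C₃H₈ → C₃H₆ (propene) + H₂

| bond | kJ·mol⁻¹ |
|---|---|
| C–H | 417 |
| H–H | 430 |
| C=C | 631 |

Let D be the C–C bond energy.
Σ(broken) = 2×D + 8×417 = 3336 + 2D
Σ(formed) = 1×D + 6×417 + 1×631 + 1×430 = 3563 + D
ΔH = Σ(broken) − Σ(formed) = (3336 + 2D) − (3563 + D) = −227 + D
Setting this equal to +125 kJ gives D = 352 kJ/mol.

D(C–C) ≈ 352 kJ/mol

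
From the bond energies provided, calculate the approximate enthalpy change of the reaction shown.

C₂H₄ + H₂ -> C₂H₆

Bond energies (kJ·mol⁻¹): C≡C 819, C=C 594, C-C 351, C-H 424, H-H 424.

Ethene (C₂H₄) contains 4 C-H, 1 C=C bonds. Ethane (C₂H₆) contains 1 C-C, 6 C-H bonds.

ΔH ≈ −181 kJ

Bonds broken (reactants):
  C-H: 4 × 424 = 1696
  C=C: 1 × 594 = 594
  H-H: 1 × 424 = 424
  Σ(broken) = 2714 kJ
Bonds formed (products):
  C-C: 1 × 351 = 351
  C-H: 6 × 424 = 2544
  Σ(formed) = 2895 kJ
ΔH = Σ(broken) − Σ(formed) = 2714 − 2895 = −181 kJ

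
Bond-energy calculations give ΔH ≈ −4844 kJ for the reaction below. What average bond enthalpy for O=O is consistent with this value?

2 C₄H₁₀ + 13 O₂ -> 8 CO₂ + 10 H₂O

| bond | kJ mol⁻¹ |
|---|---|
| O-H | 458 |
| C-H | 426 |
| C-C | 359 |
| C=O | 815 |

Let D be the O=O bond energy.
Σ(broken) = 6×359 + 20×426 + 13×D = 10674 + 13D
Σ(formed) = 16×815 + 20×458 = 22200
ΔH = Σ(broken) − Σ(formed) = (10674 + 13D) − (22200) = −11526 + 13D
Setting this equal to −4844 kJ gives 13D = 6682, so D = 514 kJ/mol.

D(O=O) ≈ 514 kJ/mol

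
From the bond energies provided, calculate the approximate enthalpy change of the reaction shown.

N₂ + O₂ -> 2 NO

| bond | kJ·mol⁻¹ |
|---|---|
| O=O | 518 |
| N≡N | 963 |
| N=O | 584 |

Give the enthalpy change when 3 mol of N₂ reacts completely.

Bonds broken (reactants):
  N≡N: 1 × 963 = 963
  O=O: 1 × 518 = 518
  Σ(broken) = 1481 kJ
Bonds formed (products):
  N=O: 2 × 584 = 1168
  Σ(formed) = 1168 kJ
ΔH = Σ(broken) − Σ(formed) = 1481 − 1168 = +313 kJ
For 3× the reaction as written: 3 × (+313) = +939 kJ

ΔH = +939 kJ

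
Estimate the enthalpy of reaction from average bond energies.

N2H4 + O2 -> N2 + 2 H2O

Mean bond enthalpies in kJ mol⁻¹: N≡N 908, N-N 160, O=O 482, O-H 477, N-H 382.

ΔH ≈ −646 kJ

Bonds broken (reactants):
  N-H: 4 × 382 = 1528
  N-N: 1 × 160 = 160
  O=O: 1 × 482 = 482
  Σ(broken) = 2170 kJ
Bonds formed (products):
  N≡N: 1 × 908 = 908
  O-H: 4 × 477 = 1908
  Σ(formed) = 2816 kJ
ΔH = Σ(broken) − Σ(formed) = 2170 − 2816 = −646 kJ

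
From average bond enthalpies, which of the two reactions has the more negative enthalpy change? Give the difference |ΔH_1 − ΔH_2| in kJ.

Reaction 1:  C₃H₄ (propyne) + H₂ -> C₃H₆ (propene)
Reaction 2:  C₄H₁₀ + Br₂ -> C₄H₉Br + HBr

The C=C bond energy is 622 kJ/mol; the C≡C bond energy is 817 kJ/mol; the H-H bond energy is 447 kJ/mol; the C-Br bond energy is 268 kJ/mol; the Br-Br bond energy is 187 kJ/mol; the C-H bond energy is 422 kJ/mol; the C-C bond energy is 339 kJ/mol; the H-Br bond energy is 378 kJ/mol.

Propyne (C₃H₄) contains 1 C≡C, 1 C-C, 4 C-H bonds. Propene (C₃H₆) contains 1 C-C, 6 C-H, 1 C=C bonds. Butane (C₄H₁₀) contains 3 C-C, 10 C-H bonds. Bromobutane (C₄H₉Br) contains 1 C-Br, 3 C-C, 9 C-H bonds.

Reaction 1, by 165 kJ

Reaction 1:
  Bonds broken (reactants):
    C≡C: 1 × 817 = 817
    C-C: 1 × 339 = 339
    C-H: 4 × 422 = 1688
    H-H: 1 × 447 = 447
    Σ(broken) = 3291 kJ
  Bonds formed (products):
    C-C: 1 × 339 = 339
    C-H: 6 × 422 = 2532
    C=C: 1 × 622 = 622
    Σ(formed) = 3493 kJ
  ΔH_1 = 3291 − 3493 = −202 kJ
Reaction 2:
  Bonds broken (reactants):
    Br-Br: 1 × 187 = 187
    C-C: 3 × 339 = 1017
    C-H: 10 × 422 = 4220
    Σ(broken) = 5424 kJ
  Bonds formed (products):
    C-Br: 1 × 268 = 268
    C-C: 3 × 339 = 1017
    C-H: 9 × 422 = 3798
    H-Br: 1 × 378 = 378
    Σ(formed) = 5461 kJ
  ΔH_2 = 5424 − 5461 = −37 kJ
ΔH_1 − ΔH_2 = −165 kJ, so reaction 1 has the more negative ΔH; |ΔH_1 − ΔH_2| = 165 kJ.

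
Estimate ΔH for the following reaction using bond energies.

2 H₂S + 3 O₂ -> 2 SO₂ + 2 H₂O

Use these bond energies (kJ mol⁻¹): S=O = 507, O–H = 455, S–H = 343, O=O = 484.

Bonds broken (reactants):
  O=O: 3 × 484 = 1452
  S–H: 4 × 343 = 1372
  Σ(broken) = 2824 kJ
Bonds formed (products):
  O–H: 4 × 455 = 1820
  S=O: 4 × 507 = 2028
  Σ(formed) = 3848 kJ
ΔH = Σ(broken) − Σ(formed) = 2824 − 3848 = −1024 kJ

ΔH ≈ −1024 kJ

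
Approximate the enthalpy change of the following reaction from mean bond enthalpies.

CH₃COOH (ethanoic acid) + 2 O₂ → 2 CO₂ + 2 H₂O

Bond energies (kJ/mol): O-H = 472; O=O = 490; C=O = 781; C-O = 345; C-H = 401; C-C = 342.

Bonds broken (reactants):
  C-C: 1 × 342 = 342
  C-H: 3 × 401 = 1203
  C-O: 1 × 345 = 345
  C=O: 1 × 781 = 781
  O-H: 1 × 472 = 472
  O=O: 2 × 490 = 980
  Σ(broken) = 4123 kJ
Bonds formed (products):
  C=O: 4 × 781 = 3124
  O-H: 4 × 472 = 1888
  Σ(formed) = 5012 kJ
ΔH = Σ(broken) − Σ(formed) = 4123 − 5012 = −889 kJ

ΔH ≈ −889 kJ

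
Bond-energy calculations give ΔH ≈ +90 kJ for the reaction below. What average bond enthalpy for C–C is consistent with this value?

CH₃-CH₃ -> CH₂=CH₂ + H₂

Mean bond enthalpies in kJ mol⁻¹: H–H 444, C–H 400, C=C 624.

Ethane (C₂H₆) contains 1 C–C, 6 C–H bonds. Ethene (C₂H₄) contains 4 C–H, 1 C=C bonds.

D(C–C) ≈ 358 kJ/mol

Let D be the C–C bond energy.
Σ(broken) = 1×D + 6×400 = 2400 + D
Σ(formed) = 4×400 + 1×624 + 1×444 = 2668
ΔH = Σ(broken) − Σ(formed) = (2400 + D) − (2668) = −268 + D
Setting this equal to +90 kJ gives D = 358 kJ/mol.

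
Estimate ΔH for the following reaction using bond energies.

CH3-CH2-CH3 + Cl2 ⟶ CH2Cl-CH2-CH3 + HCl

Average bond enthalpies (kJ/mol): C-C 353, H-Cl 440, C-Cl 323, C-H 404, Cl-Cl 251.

ΔH ≈ −108 kJ

Bonds broken (reactants):
  C-C: 2 × 353 = 706
  C-H: 8 × 404 = 3232
  Cl-Cl: 1 × 251 = 251
  Σ(broken) = 4189 kJ
Bonds formed (products):
  C-C: 2 × 353 = 706
  C-Cl: 1 × 323 = 323
  C-H: 7 × 404 = 2828
  H-Cl: 1 × 440 = 440
  Σ(formed) = 4297 kJ
ΔH = Σ(broken) − Σ(formed) = 4189 − 4297 = −108 kJ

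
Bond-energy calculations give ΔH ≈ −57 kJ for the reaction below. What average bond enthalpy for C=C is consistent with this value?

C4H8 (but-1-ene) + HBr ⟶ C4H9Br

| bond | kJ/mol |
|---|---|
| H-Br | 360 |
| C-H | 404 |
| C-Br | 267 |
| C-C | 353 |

D(C=C) ≈ 607 kJ/mol

Let D be the C=C bond energy.
Σ(broken) = 2×353 + 8×404 + 1×D + 1×360 = 4298 + D
Σ(formed) = 1×267 + 3×353 + 9×404 = 4962
ΔH = Σ(broken) − Σ(formed) = (4298 + D) − (4962) = −664 + D
Setting this equal to −57 kJ gives D = 607 kJ/mol.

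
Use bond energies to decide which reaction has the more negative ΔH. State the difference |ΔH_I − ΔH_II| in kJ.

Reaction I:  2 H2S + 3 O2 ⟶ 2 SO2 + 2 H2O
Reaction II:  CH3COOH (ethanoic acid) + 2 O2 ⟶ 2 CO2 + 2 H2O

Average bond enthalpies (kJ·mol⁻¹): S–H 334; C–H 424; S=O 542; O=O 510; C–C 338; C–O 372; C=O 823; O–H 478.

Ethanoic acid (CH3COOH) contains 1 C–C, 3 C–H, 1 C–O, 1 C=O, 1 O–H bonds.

Reaction I, by 313 kJ

Reaction I:
  Bonds broken (reactants):
    O=O: 3 × 510 = 1530
    S–H: 4 × 334 = 1336
    Σ(broken) = 2866 kJ
  Bonds formed (products):
    O–H: 4 × 478 = 1912
    S=O: 4 × 542 = 2168
    Σ(formed) = 4080 kJ
  ΔH_I = 2866 − 4080 = −1214 kJ
Reaction II:
  Bonds broken (reactants):
    C–C: 1 × 338 = 338
    C–H: 3 × 424 = 1272
    C–O: 1 × 372 = 372
    C=O: 1 × 823 = 823
    O–H: 1 × 478 = 478
    O=O: 2 × 510 = 1020
    Σ(broken) = 4303 kJ
  Bonds formed (products):
    C=O: 4 × 823 = 3292
    O–H: 4 × 478 = 1912
    Σ(formed) = 5204 kJ
  ΔH_II = 4303 − 5204 = −901 kJ
ΔH_I − ΔH_II = −313 kJ, so reaction I has the more negative ΔH; |ΔH_I − ΔH_II| = 313 kJ.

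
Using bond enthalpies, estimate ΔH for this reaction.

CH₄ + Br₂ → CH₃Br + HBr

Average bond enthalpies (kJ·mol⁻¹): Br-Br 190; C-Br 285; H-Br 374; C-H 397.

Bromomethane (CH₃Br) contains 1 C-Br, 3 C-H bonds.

Bonds broken (reactants):
  Br-Br: 1 × 190 = 190
  C-H: 4 × 397 = 1588
  Σ(broken) = 1778 kJ
Bonds formed (products):
  C-Br: 1 × 285 = 285
  C-H: 3 × 397 = 1191
  H-Br: 1 × 374 = 374
  Σ(formed) = 1850 kJ
ΔH = Σ(broken) − Σ(formed) = 1778 − 1850 = −72 kJ

ΔH ≈ −72 kJ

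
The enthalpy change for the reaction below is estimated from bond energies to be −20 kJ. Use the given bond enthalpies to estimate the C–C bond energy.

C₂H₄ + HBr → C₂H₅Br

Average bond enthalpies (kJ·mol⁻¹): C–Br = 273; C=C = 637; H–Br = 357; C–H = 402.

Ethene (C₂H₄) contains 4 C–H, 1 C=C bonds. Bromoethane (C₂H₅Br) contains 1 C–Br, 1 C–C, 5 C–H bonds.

D(C–C) ≈ 339 kJ/mol

Let D be the C–C bond energy.
Σ(broken) = 4×402 + 1×637 + 1×357 = 2602
Σ(formed) = 1×273 + 1×D + 5×402 = 2283 + D
ΔH = Σ(broken) − Σ(formed) = (2602) − (2283 + D) = +319 − D
Setting this equal to −20 kJ gives D = 339 kJ/mol.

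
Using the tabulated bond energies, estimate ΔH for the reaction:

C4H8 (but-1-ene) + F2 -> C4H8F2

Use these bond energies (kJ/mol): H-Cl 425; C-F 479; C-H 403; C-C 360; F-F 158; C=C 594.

Bonds broken (reactants):
  C-C: 2 × 360 = 720
  C-H: 8 × 403 = 3224
  C=C: 1 × 594 = 594
  F-F: 1 × 158 = 158
  Σ(broken) = 4696 kJ
Bonds formed (products):
  C-C: 3 × 360 = 1080
  C-F: 2 × 479 = 958
  C-H: 8 × 403 = 3224
  Σ(formed) = 5262 kJ
ΔH = Σ(broken) − Σ(formed) = 4696 − 5262 = −566 kJ

ΔH ≈ −566 kJ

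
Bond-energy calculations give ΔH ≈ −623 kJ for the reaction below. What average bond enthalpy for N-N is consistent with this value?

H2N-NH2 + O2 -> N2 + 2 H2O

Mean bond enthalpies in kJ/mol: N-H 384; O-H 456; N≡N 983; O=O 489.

D(N-N) ≈ 159 kJ/mol

Let D be the N-N bond energy.
Σ(broken) = 4×384 + 1×D + 1×489 = 2025 + D
Σ(formed) = 1×983 + 4×456 = 2807
ΔH = Σ(broken) − Σ(formed) = (2025 + D) − (2807) = −782 + D
Setting this equal to −623 kJ gives D = 159 kJ/mol.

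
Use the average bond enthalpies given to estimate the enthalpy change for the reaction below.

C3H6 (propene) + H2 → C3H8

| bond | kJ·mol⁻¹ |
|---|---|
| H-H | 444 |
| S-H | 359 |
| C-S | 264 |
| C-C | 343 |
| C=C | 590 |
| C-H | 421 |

Bonds broken (reactants):
  C-C: 1 × 343 = 343
  C-H: 6 × 421 = 2526
  C=C: 1 × 590 = 590
  H-H: 1 × 444 = 444
  Σ(broken) = 3903 kJ
Bonds formed (products):
  C-C: 2 × 343 = 686
  C-H: 8 × 421 = 3368
  Σ(formed) = 4054 kJ
ΔH = Σ(broken) − Σ(formed) = 3903 − 4054 = −151 kJ

ΔH ≈ −151 kJ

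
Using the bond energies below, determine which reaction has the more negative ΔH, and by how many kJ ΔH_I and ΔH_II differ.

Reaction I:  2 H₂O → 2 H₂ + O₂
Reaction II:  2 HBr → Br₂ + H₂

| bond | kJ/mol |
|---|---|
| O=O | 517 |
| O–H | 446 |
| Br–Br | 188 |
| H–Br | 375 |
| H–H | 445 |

Reaction I:
  Bonds broken (reactants):
    O–H: 4 × 446 = 1784
    Σ(broken) = 1784 kJ
  Bonds formed (products):
    H–H: 2 × 445 = 890
    O=O: 1 × 517 = 517
    Σ(formed) = 1407 kJ
  ΔH_I = 1784 − 1407 = +377 kJ
Reaction II:
  Bonds broken (reactants):
    H–Br: 2 × 375 = 750
    Σ(broken) = 750 kJ
  Bonds formed (products):
    Br–Br: 1 × 188 = 188
    H–H: 1 × 445 = 445
    Σ(formed) = 633 kJ
  ΔH_II = 750 − 633 = +117 kJ
ΔH_I − ΔH_II = +260 kJ, so reaction II has the more negative ΔH; |ΔH_I − ΔH_II| = 260 kJ.

Reaction II, by 260 kJ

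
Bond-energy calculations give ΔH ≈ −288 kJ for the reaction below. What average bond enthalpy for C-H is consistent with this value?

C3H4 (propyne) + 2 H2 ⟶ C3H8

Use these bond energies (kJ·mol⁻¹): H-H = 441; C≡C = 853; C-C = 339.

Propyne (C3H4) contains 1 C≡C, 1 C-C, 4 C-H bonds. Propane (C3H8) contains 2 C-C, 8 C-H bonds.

Let D be the C-H bond energy.
Σ(broken) = 1×853 + 1×339 + 4×D + 2×441 = 2074 + 4D
Σ(formed) = 2×339 + 8×D = 678 + 8D
ΔH = Σ(broken) − Σ(formed) = (2074 + 4D) − (678 + 8D) = +1396 − 4D
Setting this equal to −288 kJ gives 4D = 1684, so D = 421 kJ/mol.

D(C-H) ≈ 421 kJ/mol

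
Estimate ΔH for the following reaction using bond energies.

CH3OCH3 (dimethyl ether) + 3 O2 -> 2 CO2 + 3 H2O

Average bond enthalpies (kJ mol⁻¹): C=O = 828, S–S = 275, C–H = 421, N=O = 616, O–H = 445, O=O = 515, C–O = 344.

Bonds broken (reactants):
  C–H: 6 × 421 = 2526
  C–O: 2 × 344 = 688
  O=O: 3 × 515 = 1545
  Σ(broken) = 4759 kJ
Bonds formed (products):
  C=O: 4 × 828 = 3312
  O–H: 6 × 445 = 2670
  Σ(formed) = 5982 kJ
ΔH = Σ(broken) − Σ(formed) = 4759 − 5982 = −1223 kJ

ΔH ≈ −1223 kJ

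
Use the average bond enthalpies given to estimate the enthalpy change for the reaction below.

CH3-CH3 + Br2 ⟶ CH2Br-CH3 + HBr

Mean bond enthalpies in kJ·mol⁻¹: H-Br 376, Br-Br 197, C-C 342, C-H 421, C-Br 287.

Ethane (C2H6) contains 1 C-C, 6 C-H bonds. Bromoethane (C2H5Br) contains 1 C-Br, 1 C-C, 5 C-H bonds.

ΔH ≈ −45 kJ

Bonds broken (reactants):
  Br-Br: 1 × 197 = 197
  C-C: 1 × 342 = 342
  C-H: 6 × 421 = 2526
  Σ(broken) = 3065 kJ
Bonds formed (products):
  C-Br: 1 × 287 = 287
  C-C: 1 × 342 = 342
  C-H: 5 × 421 = 2105
  H-Br: 1 × 376 = 376
  Σ(formed) = 3110 kJ
ΔH = Σ(broken) − Σ(formed) = 3065 − 3110 = −45 kJ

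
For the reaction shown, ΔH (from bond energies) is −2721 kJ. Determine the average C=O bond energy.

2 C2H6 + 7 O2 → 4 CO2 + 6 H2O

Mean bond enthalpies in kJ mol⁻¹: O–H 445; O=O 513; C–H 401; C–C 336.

Let D be the C=O bond energy.
Σ(broken) = 2×336 + 12×401 + 7×513 = 9075
Σ(formed) = 8×D + 12×445 = 5340 + 8D
ΔH = Σ(broken) − Σ(formed) = (9075) − (5340 + 8D) = +3735 − 8D
Setting this equal to −2721 kJ gives 8D = 6456, so D = 807 kJ/mol.

D(C=O) ≈ 807 kJ/mol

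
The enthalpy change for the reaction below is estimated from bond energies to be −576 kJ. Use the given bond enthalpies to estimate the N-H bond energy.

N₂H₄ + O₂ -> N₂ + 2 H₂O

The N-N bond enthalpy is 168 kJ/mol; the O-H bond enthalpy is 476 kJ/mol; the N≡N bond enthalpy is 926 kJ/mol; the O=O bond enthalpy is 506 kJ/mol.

Let D be the N-H bond energy.
Σ(broken) = 4×D + 1×168 + 1×506 = 674 + 4D
Σ(formed) = 1×926 + 4×476 = 2830
ΔH = Σ(broken) − Σ(formed) = (674 + 4D) − (2830) = −2156 + 4D
Setting this equal to −576 kJ gives 4D = 1580, so D = 395 kJ/mol.

D(N-H) ≈ 395 kJ/mol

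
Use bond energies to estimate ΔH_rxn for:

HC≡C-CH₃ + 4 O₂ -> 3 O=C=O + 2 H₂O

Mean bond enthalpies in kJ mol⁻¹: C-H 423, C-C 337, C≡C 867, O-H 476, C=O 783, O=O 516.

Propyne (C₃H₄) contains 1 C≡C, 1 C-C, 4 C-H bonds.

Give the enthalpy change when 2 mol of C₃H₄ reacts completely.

ΔH = −3284 kJ

Bonds broken (reactants):
  C≡C: 1 × 867 = 867
  C-C: 1 × 337 = 337
  C-H: 4 × 423 = 1692
  O=O: 4 × 516 = 2064
  Σ(broken) = 4960 kJ
Bonds formed (products):
  C=O: 6 × 783 = 4698
  O-H: 4 × 476 = 1904
  Σ(formed) = 6602 kJ
ΔH = Σ(broken) − Σ(formed) = 4960 − 6602 = −1642 kJ
For 2× the reaction as written: 2 × (−1642) = −3284 kJ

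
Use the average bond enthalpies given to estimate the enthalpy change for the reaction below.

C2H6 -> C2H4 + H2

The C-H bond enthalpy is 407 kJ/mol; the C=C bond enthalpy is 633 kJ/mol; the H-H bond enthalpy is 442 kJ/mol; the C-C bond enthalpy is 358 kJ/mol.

ΔH ≈ +97 kJ

Bonds broken (reactants):
  C-C: 1 × 358 = 358
  C-H: 6 × 407 = 2442
  Σ(broken) = 2800 kJ
Bonds formed (products):
  C-H: 4 × 407 = 1628
  C=C: 1 × 633 = 633
  H-H: 1 × 442 = 442
  Σ(formed) = 2703 kJ
ΔH = Σ(broken) − Σ(formed) = 2800 − 2703 = +97 kJ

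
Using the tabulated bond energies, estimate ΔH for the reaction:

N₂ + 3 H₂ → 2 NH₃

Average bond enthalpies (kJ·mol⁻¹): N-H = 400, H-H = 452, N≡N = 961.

Bonds broken (reactants):
  H-H: 3 × 452 = 1356
  N≡N: 1 × 961 = 961
  Σ(broken) = 2317 kJ
Bonds formed (products):
  N-H: 6 × 400 = 2400
  Σ(formed) = 2400 kJ
ΔH = Σ(broken) − Σ(formed) = 2317 − 2400 = −83 kJ

ΔH ≈ −83 kJ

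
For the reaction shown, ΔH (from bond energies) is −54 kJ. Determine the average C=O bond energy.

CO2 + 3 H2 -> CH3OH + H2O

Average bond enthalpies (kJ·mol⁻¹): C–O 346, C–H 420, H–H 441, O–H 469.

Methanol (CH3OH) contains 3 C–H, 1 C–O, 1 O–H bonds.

D(C=O) ≈ 818 kJ/mol

Let D be the C=O bond energy.
Σ(broken) = 2×D + 3×441 = 1323 + 2D
Σ(formed) = 3×420 + 1×346 + 3×469 = 3013
ΔH = Σ(broken) − Σ(formed) = (1323 + 2D) − (3013) = −1690 + 2D
Setting this equal to −54 kJ gives 2D = 1636, so D = 818 kJ/mol.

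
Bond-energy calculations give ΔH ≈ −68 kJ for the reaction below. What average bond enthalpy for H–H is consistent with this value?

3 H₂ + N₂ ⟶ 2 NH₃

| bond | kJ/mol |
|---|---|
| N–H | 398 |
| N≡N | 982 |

D(H–H) ≈ 446 kJ/mol

Let D be the H–H bond energy.
Σ(broken) = 3×D + 1×982 = 982 + 3D
Σ(formed) = 6×398 = 2388
ΔH = Σ(broken) − Σ(formed) = (982 + 3D) − (2388) = −1406 + 3D
Setting this equal to −68 kJ gives 3D = 1338, so D = 446 kJ/mol.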